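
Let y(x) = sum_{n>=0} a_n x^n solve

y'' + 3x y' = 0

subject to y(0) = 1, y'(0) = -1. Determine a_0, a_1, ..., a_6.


Ansatz: y(x) = sum_{n>=0} a_n x^n, so y'(x) = sum_{n>=1} n a_n x^(n-1) and y''(x) = sum_{n>=2} n(n-1) a_n x^(n-2).
Substitute into P(x) y'' + Q(x) y' + R(x) y = 0 with P(x) = 1, Q(x) = 3x, R(x) = 0, and match powers of x.
Initial conditions: a_0 = 1, a_1 = -1.
Setting the coefficient of each power of x to zero and solving order by order (substituting the coefficients already found):
  x^0: 2 a_2 = 0  ->  a_2 = 0
  x^1: 6 a_3 + 3 a_1 = 0  ->  6 a_3 = -3 a_1 = 3  ->  a_3 = 1/2
  x^2: 12 a_4 + 6 a_2 = 0  ->  12 a_4 = -6 a_2 = 0  ->  a_4 = 0
  x^3: 20 a_5 + 9 a_3 = 0  ->  20 a_5 = -9 a_3 = -9/2  ->  a_5 = -9/40
  x^4: 30 a_6 + 12 a_4 = 0  ->  30 a_6 = -12 a_4 = 0  ->  a_6 = 0
Truncated series: y(x) = 1 - x + (1/2) x^3 - (9/40) x^5 + O(x^7).

a_0 = 1; a_1 = -1; a_2 = 0; a_3 = 1/2; a_4 = 0; a_5 = -9/40; a_6 = 0


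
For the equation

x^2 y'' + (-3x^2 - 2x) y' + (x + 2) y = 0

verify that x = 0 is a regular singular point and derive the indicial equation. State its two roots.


Divide by x^2 to reach normal form y'' + P_1(x) y' + P_2(x) y = 0 with P_1(x) = -3 - 2/x and P_2(x) = 1/x + 2/x^2.
x = 0 is a singular point because the y'-coefficient -3 - 2/x has a pole at x = 0 and the y-coefficient 1/x + 2/x^2 has a pole at x = 0.
It is a regular singular point because x P_1(x) = p(x) = -3x - 2 and x^2 P_2(x) = q(x) = x + 2 are polynomials, hence analytic at x = 0.
p(0) = -2,  q(0) = 2.
Indicial equation: r(r-1) + p(0) r + q(0) = 0, i.e. r^2 + (p(0) - 1) r + q(0) = 0, i.e. r^2 - 3 r + 2 = 0.
Discriminant: (-3)^2 - 4(2) = 1, so r = (3 ± 1)/2.
Solving: r_1 = 2, r_2 = 1.

indicial: r^2 - 3 r + 2 = 0; roots r_1 = 2, r_2 = 1


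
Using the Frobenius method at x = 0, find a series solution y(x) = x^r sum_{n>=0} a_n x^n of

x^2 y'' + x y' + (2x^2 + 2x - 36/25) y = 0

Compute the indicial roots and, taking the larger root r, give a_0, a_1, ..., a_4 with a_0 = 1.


Write in Frobenius form y'' + (p(x)/x) y' + (q(x)/x^2) y = 0:
  p(x) = 1,  q(x) = 2x^2 + 2x - 36/25.
Indicial equation: r(r-1) + (1) r + (-36/25) = 0 -> roots r_1 = 6/5, r_2 = -6/5.
Take r = r_1 = 6/5. Let y(x) = x^r sum_{n>=0} a_n x^n with a_0 = 1.
Substitute y = x^r sum a_n x^n and match x^{r+n}. The recurrence is
  D(n) a_n + 2 a_{n-1} + 2 a_{n-2} = 0,  where D(n) = (r+n)(r+n-1) + (1)(r+n) + (-36/25).
  a_n = [-2 a_{n-1} - 2 a_{n-2}] / D(n).
Since the indicial polynomial factors as (r - r_1)(r - r_2), D(n) = (r_1 + n - r_1)(r_1 + n - r_2) = n(n + 12/5).
Evaluating step by step (a_0 = 1):
  n = 1: D(1) = 1(1 + 12/5) = 17/5; numerator = -2(1) = -2; a_1 = (-2)/(17/5) = -10/17
  n = 2: D(2) = 2(2 + 12/5) = 44/5; numerator = -2(-10/17) - 2(1) = -14/17; a_2 = (-14/17)/(44/5) = -35/374
  n = 3: D(3) = 3(3 + 12/5) = 81/5; numerator = -2(-35/374) - 2(-10/17) = 15/11; a_3 = (15/11)/(81/5) = 25/297
  n = 4: D(4) = 4(4 + 12/5) = 128/5; numerator = -2(25/297) - 2(-35/374) = 95/5049; a_4 = (95/5049)/(128/5) = 475/646272

r = 6/5; a_0 = 1; a_1 = -10/17; a_2 = -35/374; a_3 = 25/297; a_4 = 475/646272


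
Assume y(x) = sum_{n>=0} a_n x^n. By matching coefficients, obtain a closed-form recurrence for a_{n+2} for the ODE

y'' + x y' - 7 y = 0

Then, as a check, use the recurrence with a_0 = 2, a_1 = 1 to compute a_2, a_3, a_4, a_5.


Substitute y = sum_n a_n x^n.
y''(x) has coefficient (n+2)(n+1) a_{n+2} at x^n;
x y'(x) has coefficient n a_n at x^n (shift);
-7 y(x) has coefficient -7 a_n at x^n.
Matching x^n: (n+2)(n+1) a_{n+2} + (n - 7) a_n = 0.
Thus a_{n+2} = (-n + 7) / ((n+1)(n+2)) * a_n.

Check with a_0 = 2, a_1 = 1 (apply the recurrence for n = 0, 1, 2, 3): a_0 = 2, a_1 = 1, a_2 = 7, a_3 = 1, a_4 = 35/12, a_5 = 1/5.

a_(n+2) = (-n + 7) / ((n+1)(n+2)) * a_n; check: a_0 = 2, a_1 = 1, a_2 = 7, a_3 = 1, a_4 = 35/12, a_5 = 1/5


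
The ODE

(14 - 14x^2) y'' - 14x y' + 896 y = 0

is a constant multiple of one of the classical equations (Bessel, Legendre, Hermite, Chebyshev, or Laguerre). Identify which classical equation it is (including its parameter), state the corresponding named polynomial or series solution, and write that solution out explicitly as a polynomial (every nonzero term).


All three coefficients share the factor 14; dividing through by 14 gives  (1 - x^2) y'' - x y' + 64 y = 0.
This matches the Chebyshev equation (1 - x^2) y'' - x y' + n^2 y = 0 (note the -x y' term, not -2x y') with n^2 = 64, so n = 8; the polynomial solution is T_8(x).
With y = sum_k a_k x^k, matching x^k gives (k+2)(k+1) a_{k+2} = (k^2 - n^2) a_k = (k - 8)(k + 8) a_k. The right side vanishes at k = 8, so the series with the parity of 8 terminates at degree 8.
Standard normalization: leading coefficient of T_n is 2^(n-1), so a_8 = 2^7 = 128. Work downward with a_k = (k+1)(k+2) a_{k+2} / ((k - 8)(k + 8)):
  a_6 = (7)(8)(128) / ((6 - 8)(6 + 8)) = 7168/(-28) = -256
  a_4 = (5)(6)(-256) / ((4 - 8)(4 + 8)) = -7680/(-48) = 160
  a_2 = (3)(4)(160) / ((2 - 8)(2 + 8)) = 1920/(-60) = -32
  a_0 = (1)(2)(-32) / ((0 - 8)(0 + 8)) = -64/(-64) = 1
Hence T_8(x) = 128 x^8 - 256 x^6 + 160 x^4 - 32 x^2 + 1.

T_8(x); series = 128 x^8 - 256 x^6 + 160 x^4 - 32 x^2 + 1


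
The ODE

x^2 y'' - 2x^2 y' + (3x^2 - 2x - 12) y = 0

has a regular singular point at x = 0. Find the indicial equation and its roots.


Divide by x^2 to reach normal form y'' + P_1(x) y' + P_2(x) y = 0 with P_1(x) = -2 and P_2(x) = 3 - 2/x - 12/x^2.
x = 0 is a singular point because the y-coefficient 3 - 2/x - 12/x^2 has a pole at x = 0.
It is a regular singular point because x P_1(x) = p(x) = -2x and x^2 P_2(x) = q(x) = 3x^2 - 2x - 12 are polynomials, hence analytic at x = 0.
p(0) = 0,  q(0) = -12.
Indicial equation: r(r-1) + p(0) r + q(0) = 0, i.e. r^2 + (p(0) - 1) r + q(0) = 0, i.e. r^2 - 1 r - 12 = 0.
Discriminant: (-1)^2 - 4(-12) = 49, so r = (1 ± 7)/2.
Solving: r_1 = 4, r_2 = -3.

indicial: r^2 - 1 r - 12 = 0; roots r_1 = 4, r_2 = -3


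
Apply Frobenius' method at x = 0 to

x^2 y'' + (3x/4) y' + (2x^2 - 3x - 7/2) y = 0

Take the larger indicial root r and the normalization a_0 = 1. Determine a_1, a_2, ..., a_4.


Write in Frobenius form y'' + (p(x)/x) y' + (q(x)/x^2) y = 0:
  p(x) = 3/4,  q(x) = 2x^2 - 3x - 7/2.
Indicial equation: r(r-1) + (3/4) r + (-7/2) = 0 -> roots r_1 = 2, r_2 = -7/4.
Take r = r_1 = 2. Let y(x) = x^r sum_{n>=0} a_n x^n with a_0 = 1.
Substitute y = x^r sum a_n x^n and match x^{r+n}. The recurrence is
  D(n) a_n - 3 a_{n-1} + 2 a_{n-2} = 0,  where D(n) = (r+n)(r+n-1) + (3/4)(r+n) + (-7/2).
  a_n = [3 a_{n-1} - 2 a_{n-2}] / D(n).
Since the indicial polynomial factors as (r - r_1)(r - r_2), D(n) = (r_1 + n - r_1)(r_1 + n - r_2) = n(n + 15/4).
Evaluating step by step (a_0 = 1):
  n = 1: D(1) = 1(1 + 15/4) = 19/4; numerator = 3(1) = 3; a_1 = (3)/(19/4) = 12/19
  n = 2: D(2) = 2(2 + 15/4) = 23/2; numerator = 3(12/19) - 2(1) = -2/19; a_2 = (-2/19)/(23/2) = -4/437
  n = 3: D(3) = 3(3 + 15/4) = 81/4; numerator = 3(-4/437) - 2(12/19) = -564/437; a_3 = (-564/437)/(81/4) = -752/11799
  n = 4: D(4) = 4(4 + 15/4) = 31; numerator = 3(-752/11799) - 2(-4/437) = -680/3933; a_4 = (-680/3933)/(31) = -680/121923

r = 2; a_0 = 1; a_1 = 12/19; a_2 = -4/437; a_3 = -752/11799; a_4 = -680/121923


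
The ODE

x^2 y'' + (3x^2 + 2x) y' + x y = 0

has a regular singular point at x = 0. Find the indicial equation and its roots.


Divide by x^2 to reach normal form y'' + P_1(x) y' + P_2(x) y = 0 with P_1(x) = 3 + 2/x and P_2(x) = 1/x.
x = 0 is a singular point because the y'-coefficient 3 + 2/x has a pole at x = 0 and the y-coefficient 1/x has a pole at x = 0.
It is a regular singular point because x P_1(x) = p(x) = 3x + 2 and x^2 P_2(x) = q(x) = x are polynomials, hence analytic at x = 0.
p(0) = 2,  q(0) = 0.
Indicial equation: r(r-1) + p(0) r + q(0) = 0, i.e. r^2 + (p(0) - 1) r + q(0) = 0, i.e. r^2 + 1 r = 0.
Discriminant: (1)^2 - 4(0) = 1, so r = (-1 ± 1)/2.
Solving: r_1 = 0, r_2 = -1.

indicial: r^2 + 1 r = 0; roots r_1 = 0, r_2 = -1


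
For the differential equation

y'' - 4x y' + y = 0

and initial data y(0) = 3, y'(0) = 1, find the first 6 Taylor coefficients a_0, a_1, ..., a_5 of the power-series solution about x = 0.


Ansatz: y(x) = sum_{n>=0} a_n x^n, so y'(x) = sum_{n>=1} n a_n x^(n-1) and y''(x) = sum_{n>=2} n(n-1) a_n x^(n-2).
Substitute into P(x) y'' + Q(x) y' + R(x) y = 0 with P(x) = 1, Q(x) = -4x, R(x) = 1, and match powers of x.
Initial conditions: a_0 = 3, a_1 = 1.
Setting the coefficient of each power of x to zero and solving order by order (substituting the coefficients already found):
  x^0: 2 a_2 + a_0 = 0  ->  2 a_2 = -a_0 = -3  ->  a_2 = -3/2
  x^1: 6 a_3 - 3 a_1 = 0  ->  6 a_3 = 3 a_1 = 3  ->  a_3 = 1/2
  x^2: 12 a_4 - 7 a_2 = 0  ->  12 a_4 = 7 a_2 = -21/2  ->  a_4 = -7/8
  x^3: 20 a_5 - 11 a_3 = 0  ->  20 a_5 = 11 a_3 = 11/2  ->  a_5 = 11/40
Truncated series: y(x) = 3 + x - (3/2) x^2 + (1/2) x^3 - (7/8) x^4 + (11/40) x^5 + O(x^6).

a_0 = 3; a_1 = 1; a_2 = -3/2; a_3 = 1/2; a_4 = -7/8; a_5 = 11/40


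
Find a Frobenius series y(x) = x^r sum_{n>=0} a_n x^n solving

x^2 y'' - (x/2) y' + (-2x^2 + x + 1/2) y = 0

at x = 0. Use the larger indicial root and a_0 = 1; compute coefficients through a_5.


Write in Frobenius form y'' + (p(x)/x) y' + (q(x)/x^2) y = 0:
  p(x) = -1/2,  q(x) = -2x^2 + x + 1/2.
Indicial equation: r(r-1) + (-1/2) r + (1/2) = 0 -> roots r_1 = 1, r_2 = 1/2.
Take r = r_1 = 1. Let y(x) = x^r sum_{n>=0} a_n x^n with a_0 = 1.
Substitute y = x^r sum a_n x^n and match x^{r+n}. The recurrence is
  D(n) a_n + 1 a_{n-1} - 2 a_{n-2} = 0,  where D(n) = (r+n)(r+n-1) + (-1/2)(r+n) + (1/2).
  a_n = [-1 a_{n-1} + 2 a_{n-2}] / D(n).
Since the indicial polynomial factors as (r - r_1)(r - r_2), D(n) = (r_1 + n - r_1)(r_1 + n - r_2) = n(n + 1/2).
Evaluating step by step (a_0 = 1):
  n = 1: D(1) = 1(1 + 1/2) = 3/2; numerator = -1(1) = -1; a_1 = (-1)/(3/2) = -2/3
  n = 2: D(2) = 2(2 + 1/2) = 5; numerator = -1(-2/3) + 2(1) = 8/3; a_2 = (8/3)/(5) = 8/15
  n = 3: D(3) = 3(3 + 1/2) = 21/2; numerator = -1(8/15) + 2(-2/3) = -28/15; a_3 = (-28/15)/(21/2) = -8/45
  n = 4: D(4) = 4(4 + 1/2) = 18; numerator = -1(-8/45) + 2(8/15) = 56/45; a_4 = (56/45)/(18) = 28/405
  n = 5: D(5) = 5(5 + 1/2) = 55/2; numerator = -1(28/405) + 2(-8/45) = -172/405; a_5 = (-172/405)/(55/2) = -344/22275

r = 1; a_0 = 1; a_1 = -2/3; a_2 = 8/15; a_3 = -8/45; a_4 = 28/405; a_5 = -344/22275


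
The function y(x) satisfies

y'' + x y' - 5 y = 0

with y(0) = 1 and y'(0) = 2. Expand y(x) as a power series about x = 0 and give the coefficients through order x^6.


Ansatz: y(x) = sum_{n>=0} a_n x^n, so y'(x) = sum_{n>=1} n a_n x^(n-1) and y''(x) = sum_{n>=2} n(n-1) a_n x^(n-2).
Substitute into P(x) y'' + Q(x) y' + R(x) y = 0 with P(x) = 1, Q(x) = x, R(x) = -5, and match powers of x.
Initial conditions: a_0 = 1, a_1 = 2.
Setting the coefficient of each power of x to zero and solving order by order (substituting the coefficients already found):
  x^0: 2 a_2 - 5 a_0 = 0  ->  2 a_2 = 5 a_0 = 5  ->  a_2 = 5/2
  x^1: 6 a_3 - 4 a_1 = 0  ->  6 a_3 = 4 a_1 = 8  ->  a_3 = 4/3
  x^2: 12 a_4 - 3 a_2 = 0  ->  12 a_4 = 3 a_2 = 15/2  ->  a_4 = 5/8
  x^3: 20 a_5 - 2 a_3 = 0  ->  20 a_5 = 2 a_3 = 8/3  ->  a_5 = 2/15
  x^4: 30 a_6 - a_4 = 0  ->  30 a_6 = a_4 = 5/8  ->  a_6 = 1/48
Truncated series: y(x) = 1 + 2 x + (5/2) x^2 + (4/3) x^3 + (5/8) x^4 + (2/15) x^5 + (1/48) x^6 + O(x^7).

a_0 = 1; a_1 = 2; a_2 = 5/2; a_3 = 4/3; a_4 = 5/8; a_5 = 2/15; a_6 = 1/48


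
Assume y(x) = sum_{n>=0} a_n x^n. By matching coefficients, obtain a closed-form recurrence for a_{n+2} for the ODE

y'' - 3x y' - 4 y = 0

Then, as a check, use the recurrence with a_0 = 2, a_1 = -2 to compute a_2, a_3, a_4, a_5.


Substitute y = sum_n a_n x^n.
y''(x) has coefficient (n+2)(n+1) a_{n+2} at x^n;
-3 x y'(x) has coefficient -3 n a_n at x^n (shift);
-4 y(x) has coefficient -4 a_n at x^n.
Matching x^n: (n+2)(n+1) a_{n+2} + (-3n - 4) a_n = 0.
Thus a_{n+2} = (3n + 4) / ((n+1)(n+2)) * a_n.

Check with a_0 = 2, a_1 = -2 (apply the recurrence for n = 0, 1, 2, 3): a_0 = 2, a_1 = -2, a_2 = 4, a_3 = -7/3, a_4 = 10/3, a_5 = -91/60.

a_(n+2) = (3n + 4) / ((n+1)(n+2)) * a_n; check: a_0 = 2, a_1 = -2, a_2 = 4, a_3 = -7/3, a_4 = 10/3, a_5 = -91/60


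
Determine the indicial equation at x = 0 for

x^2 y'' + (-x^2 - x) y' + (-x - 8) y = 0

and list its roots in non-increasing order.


Divide by x^2 to reach normal form y'' + P_1(x) y' + P_2(x) y = 0 with P_1(x) = -1 - 1/x and P_2(x) = -1/x - 8/x^2.
x = 0 is a singular point because the y'-coefficient -1 - 1/x has a pole at x = 0 and the y-coefficient -1/x - 8/x^2 has a pole at x = 0.
It is a regular singular point because x P_1(x) = p(x) = -x - 1 and x^2 P_2(x) = q(x) = -x - 8 are polynomials, hence analytic at x = 0.
p(0) = -1,  q(0) = -8.
Indicial equation: r(r-1) + p(0) r + q(0) = 0, i.e. r^2 + (p(0) - 1) r + q(0) = 0, i.e. r^2 - 2 r - 8 = 0.
Discriminant: (-2)^2 - 4(-8) = 36, so r = (2 ± 6)/2.
Solving: r_1 = 4, r_2 = -2.

indicial: r^2 - 2 r - 8 = 0; roots r_1 = 4, r_2 = -2


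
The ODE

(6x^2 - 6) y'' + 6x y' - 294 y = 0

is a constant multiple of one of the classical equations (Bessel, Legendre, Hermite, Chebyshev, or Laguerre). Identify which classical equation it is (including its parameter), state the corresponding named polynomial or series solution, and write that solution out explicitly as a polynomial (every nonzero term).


All three coefficients share the factor -6; dividing through by -6 gives  (1 - x^2) y'' - x y' + 49 y = 0.
This matches the Chebyshev equation (1 - x^2) y'' - x y' + n^2 y = 0 (note the -x y' term, not -2x y') with n^2 = 49, so n = 7; the polynomial solution is T_7(x).
With y = sum_k a_k x^k, matching x^k gives (k+2)(k+1) a_{k+2} = (k^2 - n^2) a_k = (k - 7)(k + 7) a_k. The right side vanishes at k = 7, so the series with the parity of 7 terminates at degree 7.
Standard normalization: leading coefficient of T_n is 2^(n-1), so a_7 = 2^6 = 64. Work downward with a_k = (k+1)(k+2) a_{k+2} / ((k - 7)(k + 7)):
  a_5 = (6)(7)(64) / ((5 - 7)(5 + 7)) = 2688/(-24) = -112
  a_3 = (4)(5)(-112) / ((3 - 7)(3 + 7)) = -2240/(-40) = 56
  a_1 = (2)(3)(56) / ((1 - 7)(1 + 7)) = 336/(-48) = -7
Hence T_7(x) = 64 x^7 - 112 x^5 + 56 x^3 - 7 x.

T_7(x); series = 64 x^7 - 112 x^5 + 56 x^3 - 7 x


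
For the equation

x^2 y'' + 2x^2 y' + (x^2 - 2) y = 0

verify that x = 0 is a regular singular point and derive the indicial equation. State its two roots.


Divide by x^2 to reach normal form y'' + P_1(x) y' + P_2(x) y = 0 with P_1(x) = 2 and P_2(x) = 1 - 2/x^2.
x = 0 is a singular point because the y-coefficient 1 - 2/x^2 has a pole at x = 0.
It is a regular singular point because x P_1(x) = p(x) = 2x and x^2 P_2(x) = q(x) = x^2 - 2 are polynomials, hence analytic at x = 0.
p(0) = 0,  q(0) = -2.
Indicial equation: r(r-1) + p(0) r + q(0) = 0, i.e. r^2 + (p(0) - 1) r + q(0) = 0, i.e. r^2 - 1 r - 2 = 0.
Discriminant: (-1)^2 - 4(-2) = 9, so r = (1 ± 3)/2.
Solving: r_1 = 2, r_2 = -1.

indicial: r^2 - 1 r - 2 = 0; roots r_1 = 2, r_2 = -1


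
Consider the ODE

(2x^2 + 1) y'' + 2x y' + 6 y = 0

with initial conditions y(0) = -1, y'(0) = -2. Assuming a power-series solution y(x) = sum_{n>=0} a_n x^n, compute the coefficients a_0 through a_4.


Ansatz: y(x) = sum_{n>=0} a_n x^n, so y'(x) = sum_{n>=1} n a_n x^(n-1) and y''(x) = sum_{n>=2} n(n-1) a_n x^(n-2).
Substitute into P(x) y'' + Q(x) y' + R(x) y = 0 with P(x) = 2x^2 + 1, Q(x) = 2x, R(x) = 6, and match powers of x.
Initial conditions: a_0 = -1, a_1 = -2.
Setting the coefficient of each power of x to zero and solving order by order (substituting the coefficients already found):
  x^0: 2 a_2 + 6 a_0 = 0  ->  2 a_2 = -6 a_0 = 6  ->  a_2 = 3
  x^1: 6 a_3 + 8 a_1 = 0  ->  6 a_3 = -8 a_1 = 16  ->  a_3 = 8/3
  x^2: 12 a_4 + 14 a_2 = 0  ->  12 a_4 = -14 a_2 = -42  ->  a_4 = -7/2
Truncated series: y(x) = -1 - 2 x + 3 x^2 + (8/3) x^3 - (7/2) x^4 + O(x^5).

a_0 = -1; a_1 = -2; a_2 = 3; a_3 = 8/3; a_4 = -7/2


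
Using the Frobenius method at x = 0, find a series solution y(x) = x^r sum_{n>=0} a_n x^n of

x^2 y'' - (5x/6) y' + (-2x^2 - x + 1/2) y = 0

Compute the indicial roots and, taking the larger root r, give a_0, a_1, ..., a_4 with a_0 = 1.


Write in Frobenius form y'' + (p(x)/x) y' + (q(x)/x^2) y = 0:
  p(x) = -5/6,  q(x) = -2x^2 - x + 1/2.
Indicial equation: r(r-1) + (-5/6) r + (1/2) = 0 -> roots r_1 = 3/2, r_2 = 1/3.
Take r = r_1 = 3/2. Let y(x) = x^r sum_{n>=0} a_n x^n with a_0 = 1.
Substitute y = x^r sum a_n x^n and match x^{r+n}. The recurrence is
  D(n) a_n - 1 a_{n-1} - 2 a_{n-2} = 0,  where D(n) = (r+n)(r+n-1) + (-5/6)(r+n) + (1/2).
  a_n = [1 a_{n-1} + 2 a_{n-2}] / D(n).
Since the indicial polynomial factors as (r - r_1)(r - r_2), D(n) = (r_1 + n - r_1)(r_1 + n - r_2) = n(n + 7/6).
Evaluating step by step (a_0 = 1):
  n = 1: D(1) = 1(1 + 7/6) = 13/6; numerator = 1(1) = 1; a_1 = (1)/(13/6) = 6/13
  n = 2: D(2) = 2(2 + 7/6) = 19/3; numerator = 1(6/13) + 2(1) = 32/13; a_2 = (32/13)/(19/3) = 96/247
  n = 3: D(3) = 3(3 + 7/6) = 25/2; numerator = 1(96/247) + 2(6/13) = 324/247; a_3 = (324/247)/(25/2) = 648/6175
  n = 4: D(4) = 4(4 + 7/6) = 62/3; numerator = 1(648/6175) + 2(96/247) = 5448/6175; a_4 = (5448/6175)/(62/3) = 8172/191425

r = 3/2; a_0 = 1; a_1 = 6/13; a_2 = 96/247; a_3 = 648/6175; a_4 = 8172/191425


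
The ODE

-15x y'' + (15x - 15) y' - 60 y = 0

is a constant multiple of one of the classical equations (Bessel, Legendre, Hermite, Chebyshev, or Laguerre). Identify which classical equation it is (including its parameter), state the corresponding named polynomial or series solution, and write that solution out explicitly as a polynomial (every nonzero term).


All three coefficients share the factor -15; dividing through by -15 gives  x y'' + (1 - x) y' + 4 y = 0.
This matches the Laguerre equation x y'' + (1 - x) y' + n y = 0 with n = 4; the polynomial solution is L_4(x).
With y = sum_k a_k x^k, matching x^k gives (k+1)k a_{k+1} + (k+1) a_{k+1} - k a_k + n a_k = 0, i.e. (k+1)^2 a_{k+1} = (k - n) a_k = (k - 4) a_k. The right side vanishes at k = 4, so the series terminates at degree 4.
Standard normalization L_n(0) = 1 gives a_0 = 1. Work upward with a_{k+1} = (k - 4) a_k / (k+1)^2:
  a_1 = (0 - 4)(1) / 1^2 = -4/1 = -4
  a_2 = (1 - 4)(-4) / 2^2 = 12/4 = 3
  a_3 = (2 - 4)(3) / 3^2 = -6/9 = -2/3
  a_4 = (3 - 4)(-2/3) / 4^2 = (2/3)/16 = 1/24
Hence L_4(x) = x^4/24 - 2 x^3/3 + 3 x^2 - 4 x + 1.

L_4(x); series = x^4/24 - 2 x^3/3 + 3 x^2 - 4 x + 1


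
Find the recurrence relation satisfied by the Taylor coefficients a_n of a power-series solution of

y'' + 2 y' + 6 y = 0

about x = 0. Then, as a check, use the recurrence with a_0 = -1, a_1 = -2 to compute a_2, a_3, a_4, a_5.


Substitute y = sum_n a_n x^n.
y''(x) has coefficient (n+2)(n+1) a_{n+2} at x^n;
2 y'(x) has coefficient 2 (n+1) a_{n+1} at x^n;
6 y(x) has coefficient 6 a_n at x^n.
Matching x^n: (n+2)(n+1) a_{n+2} + 2 (n+1) a_{n+1} + 6 a_n = 0.
Thus a_{n+2} = [-2 (n+1) a_{n+1} - 6 a_n] / ((n+1)(n+2)).

Check with a_0 = -1, a_1 = -2 (apply the recurrence for n = 0, 1, 2, 3): a_0 = -1, a_1 = -2, a_2 = 5, a_3 = -4/3, a_4 = -11/6, a_5 = 17/15.

a_(n+2) = [-2 (n+1) a_(n+1) - 6 a_n] / ((n+1)(n+2)); check: a_0 = -1, a_1 = -2, a_2 = 5, a_3 = -4/3, a_4 = -11/6, a_5 = 17/15


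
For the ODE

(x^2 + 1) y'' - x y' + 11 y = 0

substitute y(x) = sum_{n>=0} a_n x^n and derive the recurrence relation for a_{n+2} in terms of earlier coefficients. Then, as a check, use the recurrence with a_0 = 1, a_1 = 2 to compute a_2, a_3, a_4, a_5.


Substitute y = sum_n a_n x^n.
(1 + 1 x^2) y'' contributes (n+2)(n+1) a_{n+2} + n(n-1) a_n at x^n.
-x y'(x) contributes -n a_n at x^n.
11 y(x) contributes 11 a_n at x^n.
Matching x^n: (n+2)(n+1) a_{n+2} + (n(n-1) - n + 11) a_n = 0.
Thus a_{n+2} = (-n(n-1) + n - 11) / ((n+1)(n+2)) * a_n.

Check with a_0 = 1, a_1 = 2 (apply the recurrence for n = 0, 1, 2, 3): a_0 = 1, a_1 = 2, a_2 = -11/2, a_3 = -10/3, a_4 = 121/24, a_5 = 7/3.

a_(n+2) = (-n(n-1) + n - 11) / ((n+1)(n+2)) * a_n; check: a_0 = 1, a_1 = 2, a_2 = -11/2, a_3 = -10/3, a_4 = 121/24, a_5 = 7/3


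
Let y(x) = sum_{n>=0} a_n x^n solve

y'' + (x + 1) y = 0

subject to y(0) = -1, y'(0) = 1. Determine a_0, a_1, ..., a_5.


Ansatz: y(x) = sum_{n>=0} a_n x^n, so y'(x) = sum_{n>=1} n a_n x^(n-1) and y''(x) = sum_{n>=2} n(n-1) a_n x^(n-2).
Substitute into P(x) y'' + Q(x) y' + R(x) y = 0 with P(x) = 1, Q(x) = 0, R(x) = x + 1, and match powers of x.
Initial conditions: a_0 = -1, a_1 = 1.
Setting the coefficient of each power of x to zero and solving order by order (substituting the coefficients already found):
  x^0: 2 a_2 + a_0 = 0  ->  2 a_2 = -a_0 = 1  ->  a_2 = 1/2
  x^1: 6 a_3 + a_1 + a_0 = 0  ->  6 a_3 = -a_1 - a_0 = 0  ->  a_3 = 0
  x^2: 12 a_4 + a_2 + a_1 = 0  ->  12 a_4 = -a_2 - a_1 = -3/2  ->  a_4 = -1/8
  x^3: 20 a_5 + a_3 + a_2 = 0  ->  20 a_5 = -a_3 - a_2 = -1/2  ->  a_5 = -1/40
Truncated series: y(x) = -1 + x + (1/2) x^2 - (1/8) x^4 - (1/40) x^5 + O(x^6).

a_0 = -1; a_1 = 1; a_2 = 1/2; a_3 = 0; a_4 = -1/8; a_5 = -1/40


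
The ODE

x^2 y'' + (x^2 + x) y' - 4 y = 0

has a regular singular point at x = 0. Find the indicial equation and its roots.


Divide by x^2 to reach normal form y'' + P_1(x) y' + P_2(x) y = 0 with P_1(x) = 1 + 1/x and P_2(x) = -4/x^2.
x = 0 is a singular point because the y'-coefficient 1 + 1/x has a pole at x = 0 and the y-coefficient -4/x^2 has a pole at x = 0.
It is a regular singular point because x P_1(x) = p(x) = x + 1 and x^2 P_2(x) = q(x) = -4 are polynomials, hence analytic at x = 0.
p(0) = 1,  q(0) = -4.
Indicial equation: r(r-1) + p(0) r + q(0) = 0, i.e. r^2 + (p(0) - 1) r + q(0) = 0, i.e. r^2 - 4 = 0.
Discriminant: (0)^2 - 4(-4) = 16, so r = (0 ± 4)/2.
Solving: r_1 = 2, r_2 = -2.

indicial: r^2 - 4 = 0; roots r_1 = 2, r_2 = -2


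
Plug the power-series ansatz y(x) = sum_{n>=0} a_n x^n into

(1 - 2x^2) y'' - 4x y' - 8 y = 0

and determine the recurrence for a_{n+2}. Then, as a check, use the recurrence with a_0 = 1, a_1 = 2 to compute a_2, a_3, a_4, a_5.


Substitute y = sum_n a_n x^n.
(1 - 2 x^2) y'' contributes (n+2)(n+1) a_{n+2} - 2 n(n-1) a_n at x^n.
-4 x y'(x) contributes -4 n a_n at x^n.
-8 y(x) contributes -8 a_n at x^n.
Matching x^n: (n+2)(n+1) a_{n+2} + (-2 n(n-1) - 4 n - 8) a_n = 0.
Thus a_{n+2} = (2 n(n-1) + 4 n + 8) / ((n+1)(n+2)) * a_n.

Check with a_0 = 1, a_1 = 2 (apply the recurrence for n = 0, 1, 2, 3): a_0 = 1, a_1 = 2, a_2 = 4, a_3 = 4, a_4 = 20/3, a_5 = 32/5.

a_(n+2) = (2 n(n-1) + 4 n + 8) / ((n+1)(n+2)) * a_n; check: a_0 = 1, a_1 = 2, a_2 = 4, a_3 = 4, a_4 = 20/3, a_5 = 32/5


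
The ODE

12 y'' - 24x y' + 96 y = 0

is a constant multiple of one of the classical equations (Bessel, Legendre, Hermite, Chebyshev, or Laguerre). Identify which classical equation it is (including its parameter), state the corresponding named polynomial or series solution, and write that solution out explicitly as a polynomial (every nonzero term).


All three coefficients share the factor 12; dividing through by 12 gives  y'' - 2x y' + 8 y = 0.
This matches the Hermite equation y'' - 2x y' + 2n y = 0 with 2n = 8, so n = 4; the polynomial solution is H_4(x).
With y = sum_k a_k x^k, matching x^k gives (k+2)(k+1) a_{k+2} = 2(k - n) a_k = 2(k - 4) a_k. The right side vanishes at k = 4, so the series with the parity of 4 terminates at degree 4.
Standard normalization: leading coefficient of H_n is 2^n, so a_4 = 2^4 = 16. Work downward with a_k = (k+1)(k+2) a_{k+2} / (2(k - n)):
  a_2 = (3)(4)(16) / (2(2 - 4)) = 192/(-4) = -48
  a_0 = (1)(2)(-48) / (2(0 - 4)) = -96/(-8) = 12
Hence H_4(x) = 16 x^4 - 48 x^2 + 12.

H_4(x); series = 16 x^4 - 48 x^2 + 12


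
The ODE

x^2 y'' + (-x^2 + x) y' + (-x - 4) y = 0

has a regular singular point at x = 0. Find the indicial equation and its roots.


Divide by x^2 to reach normal form y'' + P_1(x) y' + P_2(x) y = 0 with P_1(x) = -1 + 1/x and P_2(x) = -1/x - 4/x^2.
x = 0 is a singular point because the y'-coefficient -1 + 1/x has a pole at x = 0 and the y-coefficient -1/x - 4/x^2 has a pole at x = 0.
It is a regular singular point because x P_1(x) = p(x) = 1 - x and x^2 P_2(x) = q(x) = -x - 4 are polynomials, hence analytic at x = 0.
p(0) = 1,  q(0) = -4.
Indicial equation: r(r-1) + p(0) r + q(0) = 0, i.e. r^2 + (p(0) - 1) r + q(0) = 0, i.e. r^2 - 4 = 0.
Discriminant: (0)^2 - 4(-4) = 16, so r = (0 ± 4)/2.
Solving: r_1 = 2, r_2 = -2.

indicial: r^2 - 4 = 0; roots r_1 = 2, r_2 = -2


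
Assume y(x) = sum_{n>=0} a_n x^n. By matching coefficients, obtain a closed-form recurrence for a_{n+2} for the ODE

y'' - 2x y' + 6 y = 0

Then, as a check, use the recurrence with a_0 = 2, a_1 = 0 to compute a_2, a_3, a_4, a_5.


Substitute y = sum_n a_n x^n.
y''(x) has coefficient (n+2)(n+1) a_{n+2} at x^n;
-2 x y'(x) has coefficient -2 n a_n at x^n (shift);
6 y(x) has coefficient 6 a_n at x^n.
Matching x^n: (n+2)(n+1) a_{n+2} + (-2n + 6) a_n = 0.
Thus a_{n+2} = (2n - 6) / ((n+1)(n+2)) * a_n.

Check with a_0 = 2, a_1 = 0 (apply the recurrence for n = 0, 1, 2, 3): a_0 = 2, a_1 = 0, a_2 = -6, a_3 = 0, a_4 = 1, a_5 = 0.

a_(n+2) = (2n - 6) / ((n+1)(n+2)) * a_n; check: a_0 = 2, a_1 = 0, a_2 = -6, a_3 = 0, a_4 = 1, a_5 = 0


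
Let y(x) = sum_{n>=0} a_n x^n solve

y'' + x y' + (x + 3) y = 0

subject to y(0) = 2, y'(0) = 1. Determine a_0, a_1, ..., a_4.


Ansatz: y(x) = sum_{n>=0} a_n x^n, so y'(x) = sum_{n>=1} n a_n x^(n-1) and y''(x) = sum_{n>=2} n(n-1) a_n x^(n-2).
Substitute into P(x) y'' + Q(x) y' + R(x) y = 0 with P(x) = 1, Q(x) = x, R(x) = x + 3, and match powers of x.
Initial conditions: a_0 = 2, a_1 = 1.
Setting the coefficient of each power of x to zero and solving order by order (substituting the coefficients already found):
  x^0: 2 a_2 + 3 a_0 = 0  ->  2 a_2 = -3 a_0 = -6  ->  a_2 = -3
  x^1: 6 a_3 + 4 a_1 + a_0 = 0  ->  6 a_3 = -4 a_1 - a_0 = -6  ->  a_3 = -1
  x^2: 12 a_4 + 5 a_2 + a_1 = 0  ->  12 a_4 = -5 a_2 - a_1 = 14  ->  a_4 = 7/6
Truncated series: y(x) = 2 + x - 3 x^2 - x^3 + (7/6) x^4 + O(x^5).

a_0 = 2; a_1 = 1; a_2 = -3; a_3 = -1; a_4 = 7/6


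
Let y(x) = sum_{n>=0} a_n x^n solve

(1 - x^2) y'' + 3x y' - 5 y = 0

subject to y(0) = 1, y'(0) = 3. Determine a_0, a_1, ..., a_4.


Ansatz: y(x) = sum_{n>=0} a_n x^n, so y'(x) = sum_{n>=1} n a_n x^(n-1) and y''(x) = sum_{n>=2} n(n-1) a_n x^(n-2).
Substitute into P(x) y'' + Q(x) y' + R(x) y = 0 with P(x) = 1 - x^2, Q(x) = 3x, R(x) = -5, and match powers of x.
Initial conditions: a_0 = 1, a_1 = 3.
Setting the coefficient of each power of x to zero and solving order by order (substituting the coefficients already found):
  x^0: 2 a_2 - 5 a_0 = 0  ->  2 a_2 = 5 a_0 = 5  ->  a_2 = 5/2
  x^1: 6 a_3 - 2 a_1 = 0  ->  6 a_3 = 2 a_1 = 6  ->  a_3 = 1
  x^2: 12 a_4 - a_2 = 0  ->  12 a_4 = a_2 = 5/2  ->  a_4 = 5/24
Truncated series: y(x) = 1 + 3 x + (5/2) x^2 + x^3 + (5/24) x^4 + O(x^5).

a_0 = 1; a_1 = 3; a_2 = 5/2; a_3 = 1; a_4 = 5/24


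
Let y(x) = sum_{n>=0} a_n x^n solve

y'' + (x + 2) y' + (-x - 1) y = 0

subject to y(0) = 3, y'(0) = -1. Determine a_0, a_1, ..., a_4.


Ansatz: y(x) = sum_{n>=0} a_n x^n, so y'(x) = sum_{n>=1} n a_n x^(n-1) and y''(x) = sum_{n>=2} n(n-1) a_n x^(n-2).
Substitute into P(x) y'' + Q(x) y' + R(x) y = 0 with P(x) = 1, Q(x) = x + 2, R(x) = -x - 1, and match powers of x.
Initial conditions: a_0 = 3, a_1 = -1.
Setting the coefficient of each power of x to zero and solving order by order (substituting the coefficients already found):
  x^0: 2 a_2 + 2 a_1 - a_0 = 0  ->  2 a_2 = -2 a_1 + a_0 = 5  ->  a_2 = 5/2
  x^1: 6 a_3 + 4 a_2 - a_0 = 0  ->  6 a_3 = -4 a_2 + a_0 = -7  ->  a_3 = -7/6
  x^2: 12 a_4 + 6 a_3 + a_2 - a_1 = 0  ->  12 a_4 = -6 a_3 - a_2 + a_1 = 7/2  ->  a_4 = 7/24
Truncated series: y(x) = 3 - x + (5/2) x^2 - (7/6) x^3 + (7/24) x^4 + O(x^5).

a_0 = 3; a_1 = -1; a_2 = 5/2; a_3 = -7/6; a_4 = 7/24


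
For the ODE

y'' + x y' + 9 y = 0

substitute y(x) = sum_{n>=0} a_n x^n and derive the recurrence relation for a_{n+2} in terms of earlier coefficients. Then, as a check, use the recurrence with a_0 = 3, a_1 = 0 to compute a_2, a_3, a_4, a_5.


Substitute y = sum_n a_n x^n.
y''(x) has coefficient (n+2)(n+1) a_{n+2} at x^n;
x y'(x) has coefficient n a_n at x^n (shift);
9 y(x) has coefficient 9 a_n at x^n.
Matching x^n: (n+2)(n+1) a_{n+2} + (n + 9) a_n = 0.
Thus a_{n+2} = (-n - 9) / ((n+1)(n+2)) * a_n.

Check with a_0 = 3, a_1 = 0 (apply the recurrence for n = 0, 1, 2, 3): a_0 = 3, a_1 = 0, a_2 = -27/2, a_3 = 0, a_4 = 99/8, a_5 = 0.

a_(n+2) = (-n - 9) / ((n+1)(n+2)) * a_n; check: a_0 = 3, a_1 = 0, a_2 = -27/2, a_3 = 0, a_4 = 99/8, a_5 = 0


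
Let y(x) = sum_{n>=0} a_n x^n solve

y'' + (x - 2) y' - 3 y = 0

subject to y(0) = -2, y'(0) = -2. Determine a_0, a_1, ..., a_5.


Ansatz: y(x) = sum_{n>=0} a_n x^n, so y'(x) = sum_{n>=1} n a_n x^(n-1) and y''(x) = sum_{n>=2} n(n-1) a_n x^(n-2).
Substitute into P(x) y'' + Q(x) y' + R(x) y = 0 with P(x) = 1, Q(x) = x - 2, R(x) = -3, and match powers of x.
Initial conditions: a_0 = -2, a_1 = -2.
Setting the coefficient of each power of x to zero and solving order by order (substituting the coefficients already found):
  x^0: 2 a_2 - 2 a_1 - 3 a_0 = 0  ->  2 a_2 = 2 a_1 + 3 a_0 = -10  ->  a_2 = -5
  x^1: 6 a_3 - 4 a_2 - 2 a_1 = 0  ->  6 a_3 = 4 a_2 + 2 a_1 = -24  ->  a_3 = -4
  x^2: 12 a_4 - 6 a_3 - a_2 = 0  ->  12 a_4 = 6 a_3 + a_2 = -29  ->  a_4 = -29/12
  x^3: 20 a_5 - 8 a_4 = 0  ->  20 a_5 = 8 a_4 = -58/3  ->  a_5 = -29/30
Truncated series: y(x) = -2 - 2 x - 5 x^2 - 4 x^3 - (29/12) x^4 - (29/30) x^5 + O(x^6).

a_0 = -2; a_1 = -2; a_2 = -5; a_3 = -4; a_4 = -29/12; a_5 = -29/30


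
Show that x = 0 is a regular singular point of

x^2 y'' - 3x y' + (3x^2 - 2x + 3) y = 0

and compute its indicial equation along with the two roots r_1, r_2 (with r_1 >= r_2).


Divide by x^2 to reach normal form y'' + P_1(x) y' + P_2(x) y = 0 with P_1(x) = -3/x and P_2(x) = 3 - 2/x + 3/x^2.
x = 0 is a singular point because the y'-coefficient -3/x has a pole at x = 0 and the y-coefficient 3 - 2/x + 3/x^2 has a pole at x = 0.
It is a regular singular point because x P_1(x) = p(x) = -3 and x^2 P_2(x) = q(x) = 3x^2 - 2x + 3 are polynomials, hence analytic at x = 0.
p(0) = -3,  q(0) = 3.
Indicial equation: r(r-1) + p(0) r + q(0) = 0, i.e. r^2 + (p(0) - 1) r + q(0) = 0, i.e. r^2 - 4 r + 3 = 0.
Discriminant: (-4)^2 - 4(3) = 4, so r = (4 ± 2)/2.
Solving: r_1 = 3, r_2 = 1.

indicial: r^2 - 4 r + 3 = 0; roots r_1 = 3, r_2 = 1


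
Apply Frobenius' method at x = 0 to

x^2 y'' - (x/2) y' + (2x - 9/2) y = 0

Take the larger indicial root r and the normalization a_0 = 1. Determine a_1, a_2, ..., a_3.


Write in Frobenius form y'' + (p(x)/x) y' + (q(x)/x^2) y = 0:
  p(x) = -1/2,  q(x) = 2x - 9/2.
Indicial equation: r(r-1) + (-1/2) r + (-9/2) = 0 -> roots r_1 = 3, r_2 = -3/2.
Take r = r_1 = 3. Let y(x) = x^r sum_{n>=0} a_n x^n with a_0 = 1.
Substitute y = x^r sum a_n x^n and match x^{r+n}. The recurrence is
  D(n) a_n + 2 a_{n-1} = 0,  where D(n) = (r+n)(r+n-1) + (-1/2)(r+n) + (-9/2).
  a_n = -2 / D(n) * a_{n-1}.
Since the indicial polynomial factors as (r - r_1)(r - r_2), D(n) = (r_1 + n - r_1)(r_1 + n - r_2) = n(n + 9/2).
Evaluating step by step (a_0 = 1):
  n = 1: D(1) = 1(1 + 9/2) = 11/2; numerator = -2(1) = -2; a_1 = (-2)/(11/2) = -4/11
  n = 2: D(2) = 2(2 + 9/2) = 13; numerator = -2(-4/11) = 8/11; a_2 = (8/11)/(13) = 8/143
  n = 3: D(3) = 3(3 + 9/2) = 45/2; numerator = -2(8/143) = -16/143; a_3 = (-16/143)/(45/2) = -32/6435

r = 3; a_0 = 1; a_1 = -4/11; a_2 = 8/143; a_3 = -32/6435


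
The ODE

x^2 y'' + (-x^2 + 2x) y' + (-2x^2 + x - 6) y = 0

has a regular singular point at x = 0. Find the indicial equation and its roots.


Divide by x^2 to reach normal form y'' + P_1(x) y' + P_2(x) y = 0 with P_1(x) = -1 + 2/x and P_2(x) = -2 + 1/x - 6/x^2.
x = 0 is a singular point because the y'-coefficient -1 + 2/x has a pole at x = 0 and the y-coefficient -2 + 1/x - 6/x^2 has a pole at x = 0.
It is a regular singular point because x P_1(x) = p(x) = 2 - x and x^2 P_2(x) = q(x) = -2x^2 + x - 6 are polynomials, hence analytic at x = 0.
p(0) = 2,  q(0) = -6.
Indicial equation: r(r-1) + p(0) r + q(0) = 0, i.e. r^2 + (p(0) - 1) r + q(0) = 0, i.e. r^2 + 1 r - 6 = 0.
Discriminant: (1)^2 - 4(-6) = 25, so r = (-1 ± 5)/2.
Solving: r_1 = 2, r_2 = -3.

indicial: r^2 + 1 r - 6 = 0; roots r_1 = 2, r_2 = -3


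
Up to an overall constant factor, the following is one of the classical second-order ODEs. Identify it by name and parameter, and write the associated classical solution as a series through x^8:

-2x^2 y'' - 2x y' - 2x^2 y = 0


All three coefficients share the factor -2; dividing through by -2 gives  x^2 y'' + x y' + x^2 y = 0.
This matches the Bessel equation x^2 y'' + x y' + (x^2 - nu^2) y = 0 with nu^2 = 0, so nu = 0; the solution bounded at x = 0 is J_0(x).
Frobenius at x = 0: indicial roots ±nu; for r = nu the recurrence k(k + 2nu) c_k = -c_{k-2} gives the standard series J_nu(x) = sum_{k>=0} (-1)^k / (k! (k+nu)!) (x/2)^(2k+nu). Evaluate the first 5 terms:
  k = 0: (-1)^0 / (0! * 0! * 2^0) x^0 = 1/(1*1*1) x^0 = (1) x^0
  k = 1: (-1)^1 / (1! * 1! * 2^2) x^2 = -1/(1*1*4) x^2 = (-1/4) x^2
  k = 2: (-1)^2 / (2! * 2! * 2^4) x^4 = 1/(2*2*16) x^4 = (1/64) x^4
  k = 3: (-1)^3 / (3! * 3! * 2^6) x^6 = -1/(6*6*64) x^6 = (-1/2304) x^6
  k = 4: (-1)^4 / (4! * 4! * 2^8) x^8 = 1/(24*24*256) x^8 = (1/147456) x^8
Hence J_0(x) = x^8/147456 - x^6/2304 + x^4/64 - x^2/4 + 1 + ....

J_0(x); series = x^8/147456 - x^6/2304 + x^4/64 - x^2/4 + 1


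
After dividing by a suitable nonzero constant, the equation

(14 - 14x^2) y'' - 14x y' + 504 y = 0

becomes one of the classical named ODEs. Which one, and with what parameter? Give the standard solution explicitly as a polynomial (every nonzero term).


All three coefficients share the factor 14; dividing through by 14 gives  (1 - x^2) y'' - x y' + 36 y = 0.
This matches the Chebyshev equation (1 - x^2) y'' - x y' + n^2 y = 0 (note the -x y' term, not -2x y') with n^2 = 36, so n = 6; the polynomial solution is T_6(x).
With y = sum_k a_k x^k, matching x^k gives (k+2)(k+1) a_{k+2} = (k^2 - n^2) a_k = (k - 6)(k + 6) a_k. The right side vanishes at k = 6, so the series with the parity of 6 terminates at degree 6.
Standard normalization: leading coefficient of T_n is 2^(n-1), so a_6 = 2^5 = 32. Work downward with a_k = (k+1)(k+2) a_{k+2} / ((k - 6)(k + 6)):
  a_4 = (5)(6)(32) / ((4 - 6)(4 + 6)) = 960/(-20) = -48
  a_2 = (3)(4)(-48) / ((2 - 6)(2 + 6)) = -576/(-32) = 18
  a_0 = (1)(2)(18) / ((0 - 6)(0 + 6)) = 36/(-36) = -1
Hence T_6(x) = 32 x^6 - 48 x^4 + 18 x^2 - 1.

T_6(x); series = 32 x^6 - 48 x^4 + 18 x^2 - 1


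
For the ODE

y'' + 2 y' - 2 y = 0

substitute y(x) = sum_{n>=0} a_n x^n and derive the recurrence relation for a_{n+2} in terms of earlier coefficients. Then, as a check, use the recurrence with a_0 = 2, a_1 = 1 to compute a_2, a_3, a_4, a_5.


Substitute y = sum_n a_n x^n.
y''(x) has coefficient (n+2)(n+1) a_{n+2} at x^n;
2 y'(x) has coefficient 2 (n+1) a_{n+1} at x^n;
-2 y(x) has coefficient -2 a_n at x^n.
Matching x^n: (n+2)(n+1) a_{n+2} + 2 (n+1) a_{n+1} - 2 a_n = 0.
Thus a_{n+2} = [-2 (n+1) a_{n+1} + 2 a_n] / ((n+1)(n+2)).

Check with a_0 = 2, a_1 = 1 (apply the recurrence for n = 0, 1, 2, 3): a_0 = 2, a_1 = 1, a_2 = 1, a_3 = -1/3, a_4 = 1/3, a_5 = -1/6.

a_(n+2) = [-2 (n+1) a_(n+1) + 2 a_n] / ((n+1)(n+2)); check: a_0 = 2, a_1 = 1, a_2 = 1, a_3 = -1/3, a_4 = 1/3, a_5 = -1/6


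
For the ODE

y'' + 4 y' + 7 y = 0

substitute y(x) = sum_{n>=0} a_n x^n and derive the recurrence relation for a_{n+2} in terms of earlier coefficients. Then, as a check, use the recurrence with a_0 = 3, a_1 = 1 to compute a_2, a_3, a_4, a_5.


Substitute y = sum_n a_n x^n.
y''(x) has coefficient (n+2)(n+1) a_{n+2} at x^n;
4 y'(x) has coefficient 4 (n+1) a_{n+1} at x^n;
7 y(x) has coefficient 7 a_n at x^n.
Matching x^n: (n+2)(n+1) a_{n+2} + 4 (n+1) a_{n+1} + 7 a_n = 0.
Thus a_{n+2} = [-4 (n+1) a_{n+1} - 7 a_n] / ((n+1)(n+2)).

Check with a_0 = 3, a_1 = 1 (apply the recurrence for n = 0, 1, 2, 3): a_0 = 3, a_1 = 1, a_2 = -25/2, a_3 = 31/2, a_4 = -197/24, a_5 = 137/120.

a_(n+2) = [-4 (n+1) a_(n+1) - 7 a_n] / ((n+1)(n+2)); check: a_0 = 3, a_1 = 1, a_2 = -25/2, a_3 = 31/2, a_4 = -197/24, a_5 = 137/120


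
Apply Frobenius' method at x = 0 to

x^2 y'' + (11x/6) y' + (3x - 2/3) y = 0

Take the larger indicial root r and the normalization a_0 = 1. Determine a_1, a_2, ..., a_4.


Write in Frobenius form y'' + (p(x)/x) y' + (q(x)/x^2) y = 0:
  p(x) = 11/6,  q(x) = 3x - 2/3.
Indicial equation: r(r-1) + (11/6) r + (-2/3) = 0 -> roots r_1 = 1/2, r_2 = -4/3.
Take r = r_1 = 1/2. Let y(x) = x^r sum_{n>=0} a_n x^n with a_0 = 1.
Substitute y = x^r sum a_n x^n and match x^{r+n}. The recurrence is
  D(n) a_n + 3 a_{n-1} = 0,  where D(n) = (r+n)(r+n-1) + (11/6)(r+n) + (-2/3).
  a_n = -3 / D(n) * a_{n-1}.
Since the indicial polynomial factors as (r - r_1)(r - r_2), D(n) = (r_1 + n - r_1)(r_1 + n - r_2) = n(n + 11/6).
Evaluating step by step (a_0 = 1):
  n = 1: D(1) = 1(1 + 11/6) = 17/6; numerator = -3(1) = -3; a_1 = (-3)/(17/6) = -18/17
  n = 2: D(2) = 2(2 + 11/6) = 23/3; numerator = -3(-18/17) = 54/17; a_2 = (54/17)/(23/3) = 162/391
  n = 3: D(3) = 3(3 + 11/6) = 29/2; numerator = -3(162/391) = -486/391; a_3 = (-486/391)/(29/2) = -972/11339
  n = 4: D(4) = 4(4 + 11/6) = 70/3; numerator = -3(-972/11339) = 2916/11339; a_4 = (2916/11339)/(70/3) = 4374/396865

r = 1/2; a_0 = 1; a_1 = -18/17; a_2 = 162/391; a_3 = -972/11339; a_4 = 4374/396865


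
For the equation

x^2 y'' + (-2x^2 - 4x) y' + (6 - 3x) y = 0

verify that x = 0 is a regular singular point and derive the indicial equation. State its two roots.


Divide by x^2 to reach normal form y'' + P_1(x) y' + P_2(x) y = 0 with P_1(x) = -2 - 4/x and P_2(x) = -3/x + 6/x^2.
x = 0 is a singular point because the y'-coefficient -2 - 4/x has a pole at x = 0 and the y-coefficient -3/x + 6/x^2 has a pole at x = 0.
It is a regular singular point because x P_1(x) = p(x) = -2x - 4 and x^2 P_2(x) = q(x) = 6 - 3x are polynomials, hence analytic at x = 0.
p(0) = -4,  q(0) = 6.
Indicial equation: r(r-1) + p(0) r + q(0) = 0, i.e. r^2 + (p(0) - 1) r + q(0) = 0, i.e. r^2 - 5 r + 6 = 0.
Discriminant: (-5)^2 - 4(6) = 1, so r = (5 ± 1)/2.
Solving: r_1 = 3, r_2 = 2.

indicial: r^2 - 5 r + 6 = 0; roots r_1 = 3, r_2 = 2


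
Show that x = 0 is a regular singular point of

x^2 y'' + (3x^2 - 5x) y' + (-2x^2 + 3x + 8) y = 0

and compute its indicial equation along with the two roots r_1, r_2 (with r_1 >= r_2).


Divide by x^2 to reach normal form y'' + P_1(x) y' + P_2(x) y = 0 with P_1(x) = 3 - 5/x and P_2(x) = -2 + 3/x + 8/x^2.
x = 0 is a singular point because the y'-coefficient 3 - 5/x has a pole at x = 0 and the y-coefficient -2 + 3/x + 8/x^2 has a pole at x = 0.
It is a regular singular point because x P_1(x) = p(x) = 3x - 5 and x^2 P_2(x) = q(x) = -2x^2 + 3x + 8 are polynomials, hence analytic at x = 0.
p(0) = -5,  q(0) = 8.
Indicial equation: r(r-1) + p(0) r + q(0) = 0, i.e. r^2 + (p(0) - 1) r + q(0) = 0, i.e. r^2 - 6 r + 8 = 0.
Discriminant: (-6)^2 - 4(8) = 4, so r = (6 ± 2)/2.
Solving: r_1 = 4, r_2 = 2.

indicial: r^2 - 6 r + 8 = 0; roots r_1 = 4, r_2 = 2


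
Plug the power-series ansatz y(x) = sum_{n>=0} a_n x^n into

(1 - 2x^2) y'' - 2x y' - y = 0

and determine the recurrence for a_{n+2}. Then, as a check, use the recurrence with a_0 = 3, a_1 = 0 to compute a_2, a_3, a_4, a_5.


Substitute y = sum_n a_n x^n.
(1 - 2 x^2) y'' contributes (n+2)(n+1) a_{n+2} - 2 n(n-1) a_n at x^n.
-2 x y'(x) contributes -2 n a_n at x^n.
-y(x) contributes -1 a_n at x^n.
Matching x^n: (n+2)(n+1) a_{n+2} + (-2 n(n-1) - 2 n - 1) a_n = 0.
Thus a_{n+2} = (2 n(n-1) + 2 n + 1) / ((n+1)(n+2)) * a_n.

Check with a_0 = 3, a_1 = 0 (apply the recurrence for n = 0, 1, 2, 3): a_0 = 3, a_1 = 0, a_2 = 3/2, a_3 = 0, a_4 = 9/8, a_5 = 0.

a_(n+2) = (2 n(n-1) + 2 n + 1) / ((n+1)(n+2)) * a_n; check: a_0 = 3, a_1 = 0, a_2 = 3/2, a_3 = 0, a_4 = 9/8, a_5 = 0


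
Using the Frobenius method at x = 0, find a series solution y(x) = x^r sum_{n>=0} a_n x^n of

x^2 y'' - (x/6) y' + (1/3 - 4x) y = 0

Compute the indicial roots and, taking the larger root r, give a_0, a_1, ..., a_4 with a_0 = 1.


Write in Frobenius form y'' + (p(x)/x) y' + (q(x)/x^2) y = 0:
  p(x) = -1/6,  q(x) = 1/3 - 4x.
Indicial equation: r(r-1) + (-1/6) r + (1/3) = 0 -> roots r_1 = 2/3, r_2 = 1/2.
Take r = r_1 = 2/3. Let y(x) = x^r sum_{n>=0} a_n x^n with a_0 = 1.
Substitute y = x^r sum a_n x^n and match x^{r+n}. The recurrence is
  D(n) a_n - 4 a_{n-1} = 0,  where D(n) = (r+n)(r+n-1) + (-1/6)(r+n) + (1/3).
  a_n = 4 / D(n) * a_{n-1}.
Since the indicial polynomial factors as (r - r_1)(r - r_2), D(n) = (r_1 + n - r_1)(r_1 + n - r_2) = n(n + 1/6).
Evaluating step by step (a_0 = 1):
  n = 1: D(1) = 1(1 + 1/6) = 7/6; numerator = 4(1) = 4; a_1 = (4)/(7/6) = 24/7
  n = 2: D(2) = 2(2 + 1/6) = 13/3; numerator = 4(24/7) = 96/7; a_2 = (96/7)/(13/3) = 288/91
  n = 3: D(3) = 3(3 + 1/6) = 19/2; numerator = 4(288/91) = 1152/91; a_3 = (1152/91)/(19/2) = 2304/1729
  n = 4: D(4) = 4(4 + 1/6) = 50/3; numerator = 4(2304/1729) = 9216/1729; a_4 = (9216/1729)/(50/3) = 13824/43225

r = 2/3; a_0 = 1; a_1 = 24/7; a_2 = 288/91; a_3 = 2304/1729; a_4 = 13824/43225
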